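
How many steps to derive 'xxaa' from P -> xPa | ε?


Derivation: P => xPa => xxPaa => xxaa
Steps: 3


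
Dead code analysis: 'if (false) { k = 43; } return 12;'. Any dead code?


condition is constant false, so the whole block is unreachable
Dead: 'if (false) { k = 43; }'


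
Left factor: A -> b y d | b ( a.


Common prefix: 'b'
Factored: A -> b A', A' -> y d | ( a


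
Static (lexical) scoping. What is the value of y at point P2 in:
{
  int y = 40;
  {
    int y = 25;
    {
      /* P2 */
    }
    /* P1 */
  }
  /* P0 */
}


P2's block does not declare y; resolves to the enclosing declaration at depth 1
y = 25


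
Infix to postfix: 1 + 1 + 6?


Left to right (same or higher precedence on left)
Postfix: 1 1 + 6 +


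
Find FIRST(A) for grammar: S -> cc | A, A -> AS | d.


Per alternative of A: FIRST(AS) = {d}; FIRST(d) = {d}
FIRST(A) = {d}


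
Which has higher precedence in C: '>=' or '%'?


'%' is multiplicative (level 10); '>=' is relational (level 7)
Higher level binds tighter
'%' has higher precedence than '>='


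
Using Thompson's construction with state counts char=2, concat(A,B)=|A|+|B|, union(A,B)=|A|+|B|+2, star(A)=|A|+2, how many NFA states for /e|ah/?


Syntax tree has 3 char leaf(s), 1 union(s), 0 star(s)
chars contribute 3×2 = 6; each union adds +2; each star adds +2
Total: 6 + 2 + 0 = 8 states


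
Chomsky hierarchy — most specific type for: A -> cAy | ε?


Single nonterminal LHS, but c^n y^n is not regular
Classification: Type 2 (Context-Free)


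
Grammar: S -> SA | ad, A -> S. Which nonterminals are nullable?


A nonterminal is nullable iff some alternative derives ε (directly, or every symbol in it is nullable)
Nullable: {}


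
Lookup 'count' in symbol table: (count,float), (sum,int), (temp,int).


Lookup 'count' → type float


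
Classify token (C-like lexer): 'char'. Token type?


Pattern: reserved word
Type: KEYWORD


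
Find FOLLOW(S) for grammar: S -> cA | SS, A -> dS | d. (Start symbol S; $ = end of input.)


$ ∈ FOLLOW(S). For each A -> αBβ: add FIRST(β)\{ε} to FOLLOW(B); if β nullable, add FOLLOW(A).
FOLLOW(S) = {$, c}


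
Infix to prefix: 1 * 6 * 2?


left-to-right (same/higher precedence on left): tree is (* (* 1 6) 2)
Prefix: * * 1 6 2


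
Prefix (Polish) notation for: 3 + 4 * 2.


'*' binds tighter: tree is (+ 3 (* 4 2))
Prefix: + 3 * 4 2


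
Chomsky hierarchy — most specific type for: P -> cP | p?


Right-linear: every RHS is a terminal or a terminal followed by one nonterminal
Classification: Type 3 (Regular)


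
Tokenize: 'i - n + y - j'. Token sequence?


Scan left to right, longest-match per lexeme
Tokens: ID(i), OP(-), ID(n), OP(+), ID(y), OP(-), ID(j)


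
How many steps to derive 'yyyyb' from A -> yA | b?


Derivation: A => yA => yyA => yyyA => yyyyA => yyyyb
Steps: 5


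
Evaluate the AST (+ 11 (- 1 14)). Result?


Evaluate inner: (- 1 14) = -13
Evaluate root: (+ 11 -13) = -2
Result: -2


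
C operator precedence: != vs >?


'>' is relational (level 7); '!=' is equality (level 6)
Higher level binds tighter
'>' has higher precedence than '!='


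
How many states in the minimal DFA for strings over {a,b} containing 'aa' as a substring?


KMP-style automaton: 2 progress states + 1 absorbing accept = 3
Minimal DFA: 3 states


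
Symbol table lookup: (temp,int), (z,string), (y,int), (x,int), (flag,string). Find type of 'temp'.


Lookup 'temp' → type int


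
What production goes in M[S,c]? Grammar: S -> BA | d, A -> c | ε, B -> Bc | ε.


For [S, c]: 'c' ∈ FIRST(BA)
Entry: S -> BA


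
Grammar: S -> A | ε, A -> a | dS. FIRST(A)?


Per alternative of A: FIRST(a) = {a}; FIRST(dS) = {d}
FIRST(A) = {a, d}


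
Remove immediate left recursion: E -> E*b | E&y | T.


Left-recursive alternatives: E*b, E&y; non-recursive: T
Introduce E': E -> TE', E' -> *bE' | &yE' | ε


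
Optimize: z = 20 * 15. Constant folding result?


20 * 15 = 300 at compile time
Optimized: z = 300


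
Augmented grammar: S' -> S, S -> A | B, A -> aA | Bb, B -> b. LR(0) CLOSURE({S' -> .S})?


Start: S' -> .S
For each item with dot before a nonterminal B, add B -> .γ for every B-production
Closure: [S' -> .S, S -> .A, S -> .B, A -> .aA, A -> .Bb, B -> .b]


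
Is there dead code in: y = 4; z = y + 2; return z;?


y is read by z's definition; z is returned
No dead code


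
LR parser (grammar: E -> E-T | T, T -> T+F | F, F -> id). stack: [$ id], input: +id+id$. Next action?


'id' on top is the handle for F -> id
Action: reduce (F -> id)


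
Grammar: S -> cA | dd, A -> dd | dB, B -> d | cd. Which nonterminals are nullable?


A nonterminal is nullable iff some alternative derives ε (directly, or every symbol in it is nullable)
Nullable: {}


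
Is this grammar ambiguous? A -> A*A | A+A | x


'x*x+x' has two parse trees (no precedence encoded between * and +)
Ambiguous


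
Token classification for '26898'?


Pattern: digits only
Type: INTEGER_LITERAL


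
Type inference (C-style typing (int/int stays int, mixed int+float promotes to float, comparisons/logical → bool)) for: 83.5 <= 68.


Operand types: float <= int
Rule: comparison yields bool
Result type: bool


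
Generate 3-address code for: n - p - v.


Break into single-operator statements:
t1 = n - p
t2 = t1 - v


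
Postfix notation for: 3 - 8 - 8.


Left to right (same or higher precedence on left)
Postfix: 3 8 - 8 -


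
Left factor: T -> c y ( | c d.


Common prefix: 'c'
Factored: T -> c T', T' -> y ( | d


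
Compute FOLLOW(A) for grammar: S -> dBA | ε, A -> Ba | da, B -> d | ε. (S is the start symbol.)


$ ∈ FOLLOW(S). For each A -> αBβ: add FIRST(β)\{ε} to FOLLOW(B); if β nullable, add FOLLOW(A).
FOLLOW(A) = {$}


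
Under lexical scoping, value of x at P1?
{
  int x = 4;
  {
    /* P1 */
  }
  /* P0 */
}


P1's block does not declare x; resolves to the enclosing declaration at depth 0
x = 4


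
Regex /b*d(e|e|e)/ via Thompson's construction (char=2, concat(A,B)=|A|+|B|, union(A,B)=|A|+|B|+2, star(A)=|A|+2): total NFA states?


Syntax tree has 5 char leaf(s), 2 union(s), 1 star(s)
chars contribute 5×2 = 10; each union adds +2; each star adds +2
Total: 10 + 4 + 2 = 16 states


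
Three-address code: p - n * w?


Break into single-operator statements:
t1 = n * w
t2 = p - t1


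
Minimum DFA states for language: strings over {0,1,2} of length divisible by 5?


Track length mod 5: states 0..4, accept at 0
Minimal DFA: 5 states


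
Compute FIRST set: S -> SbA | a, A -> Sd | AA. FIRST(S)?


Per alternative of S: FIRST(SbA) = {a}; FIRST(a) = {a}
FIRST(S) = {a}


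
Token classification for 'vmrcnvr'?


Pattern: letter/underscore followed by alphanumerics, not a keyword
Type: IDENTIFIER


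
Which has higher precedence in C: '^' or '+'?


'+' is additive (level 9); '^' is bitwise XOR (level 4)
Higher level binds tighter
'+' has higher precedence than '^'


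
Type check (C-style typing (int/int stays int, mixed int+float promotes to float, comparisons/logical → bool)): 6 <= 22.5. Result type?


Operand types: int <= float
Rule: comparison yields bool
Result type: bool


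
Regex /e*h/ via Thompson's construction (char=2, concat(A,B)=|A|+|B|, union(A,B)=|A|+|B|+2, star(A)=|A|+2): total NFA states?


Syntax tree has 2 char leaf(s), 0 union(s), 1 star(s)
chars contribute 2×2 = 4; each union adds +2; each star adds +2
Total: 4 + 0 + 2 = 6 states


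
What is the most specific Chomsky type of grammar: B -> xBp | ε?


Single nonterminal LHS, but x^n p^n is not regular
Classification: Type 2 (Context-Free)


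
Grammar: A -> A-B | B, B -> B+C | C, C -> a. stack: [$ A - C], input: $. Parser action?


'C' (not preceded by B+) is the handle for B -> C
Action: reduce (B -> C)


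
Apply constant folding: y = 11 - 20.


11 - 20 = -9 at compile time
Optimized: y = -9


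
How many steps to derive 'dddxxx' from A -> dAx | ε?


Derivation: A => dAx => ddAxx => dddAxxx => dddxxx
Steps: 4


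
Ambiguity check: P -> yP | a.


right-linear, alternatives start with distinct terminals 'y' vs 'a': unique leftmost derivation
Unambiguous


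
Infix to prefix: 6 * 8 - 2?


left-to-right (same/higher precedence on left): tree is (- (* 6 8) 2)
Prefix: - * 6 8 2


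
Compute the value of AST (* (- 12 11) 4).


Evaluate inner: (- 12 11) = 1
Evaluate root: (* 1 4) = 4
Result: 4


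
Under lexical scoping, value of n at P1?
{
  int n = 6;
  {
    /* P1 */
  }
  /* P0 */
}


P1's block does not declare n; resolves to the enclosing declaration at depth 0
n = 6


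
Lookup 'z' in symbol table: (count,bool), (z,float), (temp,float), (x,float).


Lookup 'z' → type float


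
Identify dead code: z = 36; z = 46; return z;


first assignment to z is overwritten before any read
Dead: 'z = 36'


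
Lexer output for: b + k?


Scan left to right, longest-match per lexeme
Tokens: ID(b), OP(+), ID(k)


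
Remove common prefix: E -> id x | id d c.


Common prefix: 'id'
Factored: E -> id E', E' -> x | d c


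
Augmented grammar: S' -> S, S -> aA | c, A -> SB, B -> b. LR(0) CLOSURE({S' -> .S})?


Start: S' -> .S
For each item with dot before a nonterminal B, add B -> .γ for every B-production
Closure: [S' -> .S, S -> .aA, S -> .c]


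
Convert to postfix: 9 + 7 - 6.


Left to right (same or higher precedence on left)
Postfix: 9 7 + 6 -


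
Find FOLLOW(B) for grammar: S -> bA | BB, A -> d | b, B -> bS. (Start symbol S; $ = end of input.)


$ ∈ FOLLOW(S). For each A -> αBβ: add FIRST(β)\{ε} to FOLLOW(B); if β nullable, add FOLLOW(A).
FOLLOW(B) = {$, b}


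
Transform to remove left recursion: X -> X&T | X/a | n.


Left-recursive alternatives: X&T, X/a; non-recursive: n
Introduce X': X -> nX', X' -> &TX' | /aX' | ε


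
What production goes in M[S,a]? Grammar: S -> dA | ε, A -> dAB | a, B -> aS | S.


For [S, a]: ε is nullable and 'a' ∈ FOLLOW(S)
Entry: S -> ε


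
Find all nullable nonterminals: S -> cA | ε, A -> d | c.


A nonterminal is nullable iff some alternative derives ε (directly, or every symbol in it is nullable)
Nullable: {S}


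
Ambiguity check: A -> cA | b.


right-linear, alternatives start with distinct terminals 'c' vs 'b': unique leftmost derivation
Unambiguous


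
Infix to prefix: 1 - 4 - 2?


left-to-right (same/higher precedence on left): tree is (- (- 1 4) 2)
Prefix: - - 1 4 2


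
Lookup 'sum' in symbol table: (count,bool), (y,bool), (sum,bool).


Lookup 'sum' → type bool


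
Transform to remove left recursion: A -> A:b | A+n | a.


Left-recursive alternatives: A:b, A+n; non-recursive: a
Introduce A': A -> aA', A' -> :bA' | +nA' | ε


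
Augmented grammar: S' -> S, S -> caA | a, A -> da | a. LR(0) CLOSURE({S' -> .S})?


Start: S' -> .S
For each item with dot before a nonterminal B, add B -> .γ for every B-production
Closure: [S' -> .S, S -> .caA, S -> .a]


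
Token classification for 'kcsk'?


Pattern: letter/underscore followed by alphanumerics, not a keyword
Type: IDENTIFIER


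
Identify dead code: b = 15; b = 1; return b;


first assignment to b is overwritten before any read
Dead: 'b = 15'


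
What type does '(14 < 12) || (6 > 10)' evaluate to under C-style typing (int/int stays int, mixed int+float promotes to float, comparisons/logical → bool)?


Operand types: bool || bool
Rule: logical operators take bool operands and yield bool
Result type: bool


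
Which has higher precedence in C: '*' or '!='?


'*' is multiplicative (level 10); '!=' is equality (level 6)
Higher level binds tighter
'*' has higher precedence than '!='


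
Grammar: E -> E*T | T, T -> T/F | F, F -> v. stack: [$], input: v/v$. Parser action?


no handle on stack; shift 'v'
Action: shift


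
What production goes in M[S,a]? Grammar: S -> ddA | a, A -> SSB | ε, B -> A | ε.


For [S, a]: 'a' ∈ FIRST(a)
Entry: S -> a


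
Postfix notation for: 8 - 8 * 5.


* has higher precedence, evaluate 8*5 first
Postfix: 8 8 5 * -


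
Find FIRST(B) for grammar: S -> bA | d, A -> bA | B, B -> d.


Per alternative of B: FIRST(d) = {d}
FIRST(B) = {d}


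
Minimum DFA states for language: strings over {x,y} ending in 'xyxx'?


Track the longest suffix of input matching a prefix of 'xyxx': 5 classes (prefixes of length 0..4)
Minimal DFA: 5 states


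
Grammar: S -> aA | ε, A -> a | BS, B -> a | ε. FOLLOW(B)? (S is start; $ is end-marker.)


$ ∈ FOLLOW(S). For each A -> αBβ: add FIRST(β)\{ε} to FOLLOW(B); if β nullable, add FOLLOW(A).
FOLLOW(B) = {$, a}


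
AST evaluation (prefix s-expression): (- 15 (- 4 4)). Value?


Evaluate inner: (- 4 4) = 0
Evaluate root: (- 15 0) = 15
Result: 15


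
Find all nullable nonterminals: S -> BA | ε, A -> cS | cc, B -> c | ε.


A nonterminal is nullable iff some alternative derives ε (directly, or every symbol in it is nullable)
Nullable: {B, S}


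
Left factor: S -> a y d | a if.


Common prefix: 'a'
Factored: S -> a S', S' -> y d | if


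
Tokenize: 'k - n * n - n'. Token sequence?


Scan left to right, longest-match per lexeme
Tokens: ID(k), OP(-), ID(n), OP(*), ID(n), OP(-), ID(n)


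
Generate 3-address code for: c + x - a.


Break into single-operator statements:
t1 = c + x
t2 = t1 - a


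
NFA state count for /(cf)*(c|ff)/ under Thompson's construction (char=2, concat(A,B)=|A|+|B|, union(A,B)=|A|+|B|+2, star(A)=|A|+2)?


Syntax tree has 5 char leaf(s), 1 union(s), 1 star(s)
chars contribute 5×2 = 10; each union adds +2; each star adds +2
Total: 10 + 2 + 2 = 14 states


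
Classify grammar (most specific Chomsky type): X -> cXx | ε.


Single nonterminal LHS, but c^n x^n is not regular
Classification: Type 2 (Context-Free)


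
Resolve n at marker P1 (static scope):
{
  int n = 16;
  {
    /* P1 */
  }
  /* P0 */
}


P1's block does not declare n; resolves to the enclosing declaration at depth 0
n = 16


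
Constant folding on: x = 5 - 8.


5 - 8 = -3 at compile time
Optimized: x = -3


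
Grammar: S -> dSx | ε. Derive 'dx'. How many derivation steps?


Derivation: S => dSx => dx
Steps: 2


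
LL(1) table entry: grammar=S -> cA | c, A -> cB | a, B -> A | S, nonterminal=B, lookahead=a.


For [B, a]: 'a' ∈ FIRST(A)
Entry: B -> A


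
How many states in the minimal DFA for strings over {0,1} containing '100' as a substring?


KMP-style automaton: 3 progress states + 1 absorbing accept = 4
Minimal DFA: 4 states


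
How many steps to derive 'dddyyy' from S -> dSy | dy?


Derivation: S => dSy => ddSyy => dddyyy
Steps: 3


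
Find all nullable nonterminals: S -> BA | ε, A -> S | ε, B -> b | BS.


A nonterminal is nullable iff some alternative derives ε (directly, or every symbol in it is nullable)
Nullable: {A, S}


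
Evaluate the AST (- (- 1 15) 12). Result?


Evaluate inner: (- 1 15) = -14
Evaluate root: (- -14 12) = -26
Result: -26


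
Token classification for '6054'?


Pattern: digits only
Type: INTEGER_LITERAL


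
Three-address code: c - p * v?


Break into single-operator statements:
t1 = p * v
t2 = c - t1


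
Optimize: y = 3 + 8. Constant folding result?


3 + 8 = 11 at compile time
Optimized: y = 11


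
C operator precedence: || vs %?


'%' is multiplicative (level 10); '||' is logical OR (level 1)
Higher level binds tighter
'%' has higher precedence than '||'


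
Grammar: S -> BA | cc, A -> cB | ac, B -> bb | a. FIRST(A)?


Per alternative of A: FIRST(cB) = {c}; FIRST(ac) = {a}
FIRST(A) = {a, c}


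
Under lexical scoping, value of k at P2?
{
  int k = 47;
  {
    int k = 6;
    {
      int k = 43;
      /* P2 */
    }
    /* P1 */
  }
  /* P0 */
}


k declared in the same block as P2
k = 43


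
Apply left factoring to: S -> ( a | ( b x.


Common prefix: '('
Factored: S -> ( S', S' -> a | b x


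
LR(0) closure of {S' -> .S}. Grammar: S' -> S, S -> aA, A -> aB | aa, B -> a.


Start: S' -> .S
For each item with dot before a nonterminal B, add B -> .γ for every B-production
Closure: [S' -> .S, S -> .aA]


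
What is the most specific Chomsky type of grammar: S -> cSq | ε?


Single nonterminal LHS, but c^n q^n is not regular
Classification: Type 2 (Context-Free)


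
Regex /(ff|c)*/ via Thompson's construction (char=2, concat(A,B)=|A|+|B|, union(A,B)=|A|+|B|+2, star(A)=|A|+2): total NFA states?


Syntax tree has 3 char leaf(s), 1 union(s), 1 star(s)
chars contribute 3×2 = 6; each union adds +2; each star adds +2
Total: 6 + 2 + 2 = 10 states


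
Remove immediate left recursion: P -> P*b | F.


Left-recursive alternatives: P*b; non-recursive: F
Introduce P': P -> FP', P' -> *bP' | ε


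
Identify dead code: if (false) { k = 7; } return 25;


condition is constant false, so the whole block is unreachable
Dead: 'if (false) { k = 7; }'


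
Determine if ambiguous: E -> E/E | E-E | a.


'a/a-a' has two parse trees (no precedence encoded between / and -)
Ambiguous


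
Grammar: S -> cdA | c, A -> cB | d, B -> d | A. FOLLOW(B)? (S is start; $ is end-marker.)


$ ∈ FOLLOW(S). For each A -> αBβ: add FIRST(β)\{ε} to FOLLOW(B); if β nullable, add FOLLOW(A).
FOLLOW(B) = {$}


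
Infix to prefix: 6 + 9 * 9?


'*' binds tighter: tree is (+ 6 (* 9 9))
Prefix: + 6 * 9 9


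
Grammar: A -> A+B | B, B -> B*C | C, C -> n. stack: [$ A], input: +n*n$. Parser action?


shift '+' to continue A -> A+B
Action: shift


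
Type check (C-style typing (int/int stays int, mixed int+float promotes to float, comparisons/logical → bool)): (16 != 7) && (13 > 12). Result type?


Operand types: bool && bool
Rule: logical operators take bool operands and yield bool
Result type: bool


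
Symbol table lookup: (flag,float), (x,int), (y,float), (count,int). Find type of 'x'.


Lookup 'x' → type int


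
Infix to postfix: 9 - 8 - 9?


Left to right (same or higher precedence on left)
Postfix: 9 8 - 9 -


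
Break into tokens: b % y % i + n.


Scan left to right, longest-match per lexeme
Tokens: ID(b), OP(%), ID(y), OP(%), ID(i), OP(+), ID(n)


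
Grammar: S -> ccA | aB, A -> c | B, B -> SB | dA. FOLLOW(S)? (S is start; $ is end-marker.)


$ ∈ FOLLOW(S). For each A -> αBβ: add FIRST(β)\{ε} to FOLLOW(B); if β nullable, add FOLLOW(A).
FOLLOW(S) = {$, a, c, d}


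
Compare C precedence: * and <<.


'*' is multiplicative (level 10); '<<' is shift (level 8)
Higher level binds tighter
'*' has higher precedence than '<<'


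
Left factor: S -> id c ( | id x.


Common prefix: 'id'
Factored: S -> id S', S' -> c ( | x


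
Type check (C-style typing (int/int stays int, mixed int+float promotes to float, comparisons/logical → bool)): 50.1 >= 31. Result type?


Operand types: float >= int
Rule: comparison yields bool
Result type: bool


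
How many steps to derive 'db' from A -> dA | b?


Derivation: A => dA => db
Steps: 2


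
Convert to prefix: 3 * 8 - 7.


left-to-right (same/higher precedence on left): tree is (- (* 3 8) 7)
Prefix: - * 3 8 7


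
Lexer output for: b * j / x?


Scan left to right, longest-match per lexeme
Tokens: ID(b), OP(*), ID(j), OP(/), ID(x)


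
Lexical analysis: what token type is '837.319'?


Pattern: digits with a decimal point
Type: FLOAT_LITERAL


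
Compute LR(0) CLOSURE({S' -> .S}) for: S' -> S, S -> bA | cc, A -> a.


Start: S' -> .S
For each item with dot before a nonterminal B, add B -> .γ for every B-production
Closure: [S' -> .S, S -> .bA, S -> .cc]


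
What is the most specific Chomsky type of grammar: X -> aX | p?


Right-linear: every RHS is a terminal or a terminal followed by one nonterminal
Classification: Type 3 (Regular)


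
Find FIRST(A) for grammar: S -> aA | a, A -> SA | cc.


Per alternative of A: FIRST(SA) = {a}; FIRST(cc) = {c}
FIRST(A) = {a, c}


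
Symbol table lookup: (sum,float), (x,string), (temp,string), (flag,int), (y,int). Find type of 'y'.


Lookup 'y' → type int


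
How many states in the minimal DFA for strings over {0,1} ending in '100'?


Track the longest suffix of input matching a prefix of '100': 4 classes (prefixes of length 0..3)
Minimal DFA: 4 states


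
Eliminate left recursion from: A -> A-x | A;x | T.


Left-recursive alternatives: A-x, A;x; non-recursive: T
Introduce A': A -> TA', A' -> -xA' | ;xA' | ε


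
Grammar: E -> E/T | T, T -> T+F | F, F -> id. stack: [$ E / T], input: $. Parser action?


handle 'E/T' on top; lookahead ∈ FOLLOW(E) = {/, $}
Action: reduce (E -> E/T)


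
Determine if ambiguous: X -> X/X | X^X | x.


'x/x^x' has two parse trees (no precedence encoded between / and ^)
Ambiguous


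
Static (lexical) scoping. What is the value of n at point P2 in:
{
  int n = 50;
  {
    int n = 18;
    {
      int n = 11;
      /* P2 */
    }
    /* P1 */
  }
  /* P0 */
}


n declared in the same block as P2
n = 11


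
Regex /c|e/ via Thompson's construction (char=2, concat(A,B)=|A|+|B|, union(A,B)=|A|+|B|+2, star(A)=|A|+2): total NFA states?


Syntax tree has 2 char leaf(s), 1 union(s), 0 star(s)
chars contribute 2×2 = 4; each union adds +2; each star adds +2
Total: 4 + 2 + 0 = 6 states


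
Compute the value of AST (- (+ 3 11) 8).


Evaluate inner: (+ 3 11) = 14
Evaluate root: (- 14 8) = 6
Result: 6


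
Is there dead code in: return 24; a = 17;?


statement follows a return and is unreachable
Dead: 'a = 17'


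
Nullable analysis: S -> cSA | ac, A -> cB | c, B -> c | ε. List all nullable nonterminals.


A nonterminal is nullable iff some alternative derives ε (directly, or every symbol in it is nullable)
Nullable: {B}


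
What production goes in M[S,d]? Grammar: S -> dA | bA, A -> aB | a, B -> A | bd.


For [S, d]: 'd' ∈ FIRST(dA)
Entry: S -> dA


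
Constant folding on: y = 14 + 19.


14 + 19 = 33 at compile time
Optimized: y = 33


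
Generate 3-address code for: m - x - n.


Break into single-operator statements:
t1 = m - x
t2 = t1 - n


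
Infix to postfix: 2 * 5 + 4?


Left to right (same or higher precedence on left)
Postfix: 2 5 * 4 +


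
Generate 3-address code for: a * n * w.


Break into single-operator statements:
t1 = a * n
t2 = t1 * w


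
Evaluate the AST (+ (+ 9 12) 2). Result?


Evaluate inner: (+ 9 12) = 21
Evaluate root: (+ 21 2) = 23
Result: 23


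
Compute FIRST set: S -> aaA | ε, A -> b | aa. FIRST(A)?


Per alternative of A: FIRST(b) = {b}; FIRST(aa) = {a}
FIRST(A) = {a, b}


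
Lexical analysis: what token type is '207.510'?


Pattern: digits with a decimal point
Type: FLOAT_LITERAL


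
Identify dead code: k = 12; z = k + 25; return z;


k is read by z's definition; z is returned
No dead code


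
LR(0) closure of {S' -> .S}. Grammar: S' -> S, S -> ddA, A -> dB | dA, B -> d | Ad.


Start: S' -> .S
For each item with dot before a nonterminal B, add B -> .γ for every B-production
Closure: [S' -> .S, S -> .ddA]


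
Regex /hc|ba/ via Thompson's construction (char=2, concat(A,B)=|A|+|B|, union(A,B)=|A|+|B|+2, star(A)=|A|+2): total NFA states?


Syntax tree has 4 char leaf(s), 1 union(s), 0 star(s)
chars contribute 4×2 = 8; each union adds +2; each star adds +2
Total: 8 + 2 + 0 = 10 states


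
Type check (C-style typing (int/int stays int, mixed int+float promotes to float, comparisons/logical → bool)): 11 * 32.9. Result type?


Operand types: int * float
Rule: mixed int/float promotes to float; int/int stays int
Result type: float


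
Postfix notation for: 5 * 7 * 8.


Left to right (same or higher precedence on left)
Postfix: 5 7 * 8 *


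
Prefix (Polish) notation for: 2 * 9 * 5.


left-to-right (same/higher precedence on left): tree is (* (* 2 9) 5)
Prefix: * * 2 9 5


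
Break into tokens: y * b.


Scan left to right, longest-match per lexeme
Tokens: ID(y), OP(*), ID(b)


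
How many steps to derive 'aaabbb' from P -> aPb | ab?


Derivation: P => aPb => aaPbb => aaabbb
Steps: 3


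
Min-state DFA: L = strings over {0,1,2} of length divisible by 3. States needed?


Track length mod 3: states 0..2, accept at 0
Minimal DFA: 3 states


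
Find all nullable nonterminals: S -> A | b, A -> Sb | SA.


A nonterminal is nullable iff some alternative derives ε (directly, or every symbol in it is nullable)
Nullable: {}


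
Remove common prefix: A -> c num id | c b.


Common prefix: 'c'
Factored: A -> c A', A' -> num id | b


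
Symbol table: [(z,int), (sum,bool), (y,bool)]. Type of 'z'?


Lookup 'z' → type int


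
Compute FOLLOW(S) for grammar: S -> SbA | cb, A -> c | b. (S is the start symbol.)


$ ∈ FOLLOW(S). For each A -> αBβ: add FIRST(β)\{ε} to FOLLOW(B); if β nullable, add FOLLOW(A).
FOLLOW(S) = {$, b}


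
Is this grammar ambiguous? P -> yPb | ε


balanced y^n…b^n: each string has a unique parse
Unambiguous


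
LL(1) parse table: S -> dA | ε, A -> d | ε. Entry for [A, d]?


For [A, d]: 'd' ∈ FIRST(d)
Entry: A -> d


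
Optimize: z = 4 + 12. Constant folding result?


4 + 12 = 16 at compile time
Optimized: z = 16


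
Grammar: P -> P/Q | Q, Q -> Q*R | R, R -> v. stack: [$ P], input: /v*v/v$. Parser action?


shift '/' to continue P -> P/Q
Action: shift


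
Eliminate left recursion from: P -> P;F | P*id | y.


Left-recursive alternatives: P;F, P*id; non-recursive: y
Introduce P': P -> yP', P' -> ;FP' | *idP' | ε


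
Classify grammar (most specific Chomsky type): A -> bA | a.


Right-linear: every RHS is a terminal or a terminal followed by one nonterminal
Classification: Type 3 (Regular)


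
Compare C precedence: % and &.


'%' is multiplicative (level 10); '&' is bitwise AND (level 5)
Higher level binds tighter
'%' has higher precedence than '&'


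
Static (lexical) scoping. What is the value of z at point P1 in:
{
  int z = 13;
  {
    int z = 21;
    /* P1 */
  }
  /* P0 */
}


z declared in the same block as P1
z = 21


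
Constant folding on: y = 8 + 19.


8 + 19 = 27 at compile time
Optimized: y = 27


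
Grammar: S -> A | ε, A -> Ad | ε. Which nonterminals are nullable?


A nonterminal is nullable iff some alternative derives ε (directly, or every symbol in it is nullable)
Nullable: {A, S}


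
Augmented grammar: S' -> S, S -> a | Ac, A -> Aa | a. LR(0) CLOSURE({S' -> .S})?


Start: S' -> .S
For each item with dot before a nonterminal B, add B -> .γ for every B-production
Closure: [S' -> .S, S -> .a, S -> .Ac, A -> .Aa, A -> .a]


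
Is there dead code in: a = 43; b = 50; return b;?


a is assigned but never read
Dead: 'a = 43'


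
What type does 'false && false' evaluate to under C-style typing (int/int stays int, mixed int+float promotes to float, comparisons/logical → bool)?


Operand types: bool && bool
Rule: logical operators take bool operands and yield bool
Result type: bool


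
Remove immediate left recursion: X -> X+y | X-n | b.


Left-recursive alternatives: X+y, X-n; non-recursive: b
Introduce X': X -> bX', X' -> +yX' | -nX' | ε


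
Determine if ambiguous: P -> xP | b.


right-linear, alternatives start with distinct terminals 'x' vs 'b': unique leftmost derivation
Unambiguous


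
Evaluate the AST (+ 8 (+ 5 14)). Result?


Evaluate inner: (+ 5 14) = 19
Evaluate root: (+ 8 19) = 27
Result: 27


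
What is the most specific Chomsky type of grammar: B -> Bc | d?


Left-linear: every RHS is a terminal or one nonterminal followed by a terminal
Classification: Type 3 (Regular)


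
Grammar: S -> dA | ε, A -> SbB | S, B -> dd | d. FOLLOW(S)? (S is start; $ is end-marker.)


$ ∈ FOLLOW(S). For each A -> αBβ: add FIRST(β)\{ε} to FOLLOW(B); if β nullable, add FOLLOW(A).
FOLLOW(S) = {$, b}


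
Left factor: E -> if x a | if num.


Common prefix: 'if'
Factored: E -> if E', E' -> x a | num


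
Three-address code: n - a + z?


Break into single-operator statements:
t1 = n - a
t2 = t1 + z


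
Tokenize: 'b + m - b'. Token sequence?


Scan left to right, longest-match per lexeme
Tokens: ID(b), OP(+), ID(m), OP(-), ID(b)


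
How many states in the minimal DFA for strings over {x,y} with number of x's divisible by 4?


Track (count of x) mod 4: states 0..3, accept at 0
Minimal DFA: 4 states


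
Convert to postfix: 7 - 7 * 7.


* has higher precedence, evaluate 7*7 first
Postfix: 7 7 7 * -


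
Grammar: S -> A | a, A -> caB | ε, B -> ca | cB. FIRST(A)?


Per alternative of A: FIRST(caB) = {c}; FIRST(ε) = {ε}
FIRST(A) = {c, ε}


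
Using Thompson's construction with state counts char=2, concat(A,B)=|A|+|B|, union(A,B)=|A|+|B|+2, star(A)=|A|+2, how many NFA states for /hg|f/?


Syntax tree has 3 char leaf(s), 1 union(s), 0 star(s)
chars contribute 3×2 = 6; each union adds +2; each star adds +2
Total: 6 + 2 + 0 = 8 states


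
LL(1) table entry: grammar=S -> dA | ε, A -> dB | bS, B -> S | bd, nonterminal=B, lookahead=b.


For [B, b]: 'b' ∈ FIRST(bd)
Entry: B -> bd


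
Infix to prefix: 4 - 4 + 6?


left-to-right (same/higher precedence on left): tree is (+ (- 4 4) 6)
Prefix: + - 4 4 6


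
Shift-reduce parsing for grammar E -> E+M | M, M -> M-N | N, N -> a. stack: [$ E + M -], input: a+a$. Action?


no handle; shift 'a'
Action: shift


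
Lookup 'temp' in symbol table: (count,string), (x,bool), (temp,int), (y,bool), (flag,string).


Lookup 'temp' → type int


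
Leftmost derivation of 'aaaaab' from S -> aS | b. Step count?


Derivation: S => aS => aaS => aaaS => aaaaS => aaaaaS => aaaaab
Steps: 6


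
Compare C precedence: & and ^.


'&' is bitwise AND (level 5); '^' is bitwise XOR (level 4)
Higher level binds tighter
'&' has higher precedence than '^'


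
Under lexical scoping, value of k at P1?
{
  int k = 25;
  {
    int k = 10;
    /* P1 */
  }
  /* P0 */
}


k declared in the same block as P1
k = 10


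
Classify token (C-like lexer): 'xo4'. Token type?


Pattern: letter/underscore followed by alphanumerics, not a keyword
Type: IDENTIFIER


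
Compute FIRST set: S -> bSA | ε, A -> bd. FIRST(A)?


Per alternative of A: FIRST(bd) = {b}
FIRST(A) = {b}


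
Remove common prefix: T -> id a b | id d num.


Common prefix: 'id'
Factored: T -> id T', T' -> a b | d num


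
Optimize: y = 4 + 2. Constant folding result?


4 + 2 = 6 at compile time
Optimized: y = 6


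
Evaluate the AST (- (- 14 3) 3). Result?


Evaluate inner: (- 14 3) = 11
Evaluate root: (- 11 3) = 8
Result: 8


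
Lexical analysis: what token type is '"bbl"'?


Pattern: double-quoted sequence
Type: STRING_LITERAL


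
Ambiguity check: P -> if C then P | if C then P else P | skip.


dangling else: 'if C then if C then skip else skip' parses two ways
Ambiguous


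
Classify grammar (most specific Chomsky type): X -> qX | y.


Right-linear: every RHS is a terminal or a terminal followed by one nonterminal
Classification: Type 3 (Regular)


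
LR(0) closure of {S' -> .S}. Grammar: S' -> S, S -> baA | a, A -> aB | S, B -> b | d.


Start: S' -> .S
For each item with dot before a nonterminal B, add B -> .γ for every B-production
Closure: [S' -> .S, S -> .baA, S -> .a]


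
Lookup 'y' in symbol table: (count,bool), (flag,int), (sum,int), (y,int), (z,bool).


Lookup 'y' → type int


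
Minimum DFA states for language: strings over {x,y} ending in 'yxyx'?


Track the longest suffix of input matching a prefix of 'yxyx': 5 classes (prefixes of length 0..4)
Minimal DFA: 5 states


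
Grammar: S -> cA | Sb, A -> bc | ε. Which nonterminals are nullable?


A nonterminal is nullable iff some alternative derives ε (directly, or every symbol in it is nullable)
Nullable: {A}


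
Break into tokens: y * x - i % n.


Scan left to right, longest-match per lexeme
Tokens: ID(y), OP(*), ID(x), OP(-), ID(i), OP(%), ID(n)


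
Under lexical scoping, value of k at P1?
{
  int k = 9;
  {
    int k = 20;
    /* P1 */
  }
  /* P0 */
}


k declared in the same block as P1
k = 20


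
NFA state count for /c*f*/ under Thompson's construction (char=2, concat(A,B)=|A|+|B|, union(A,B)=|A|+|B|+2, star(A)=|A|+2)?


Syntax tree has 2 char leaf(s), 0 union(s), 2 star(s)
chars contribute 2×2 = 4; each union adds +2; each star adds +2
Total: 4 + 0 + 4 = 8 states


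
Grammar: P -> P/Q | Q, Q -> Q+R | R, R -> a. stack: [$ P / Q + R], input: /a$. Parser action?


handle 'Q+R' on top
Action: reduce (Q -> Q+R)


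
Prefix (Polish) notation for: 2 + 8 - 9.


left-to-right (same/higher precedence on left): tree is (- (+ 2 8) 9)
Prefix: - + 2 8 9


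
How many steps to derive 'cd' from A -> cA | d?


Derivation: A => cA => cd
Steps: 2


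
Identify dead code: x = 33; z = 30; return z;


x is assigned but never read
Dead: 'x = 33'


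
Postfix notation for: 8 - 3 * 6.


* has higher precedence, evaluate 3*6 first
Postfix: 8 3 6 * -


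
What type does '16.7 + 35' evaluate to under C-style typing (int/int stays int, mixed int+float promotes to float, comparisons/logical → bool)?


Operand types: float + int
Rule: mixed int/float promotes to float; int/int stays int
Result type: float


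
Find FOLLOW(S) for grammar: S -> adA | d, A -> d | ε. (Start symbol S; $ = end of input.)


$ ∈ FOLLOW(S). For each A -> αBβ: add FIRST(β)\{ε} to FOLLOW(B); if β nullable, add FOLLOW(A).
FOLLOW(S) = {$}


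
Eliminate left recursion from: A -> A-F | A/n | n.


Left-recursive alternatives: A-F, A/n; non-recursive: n
Introduce A': A -> nA', A' -> -FA' | /nA' | ε


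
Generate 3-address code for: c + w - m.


Break into single-operator statements:
t1 = c + w
t2 = t1 - m


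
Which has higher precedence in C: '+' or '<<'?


'+' is additive (level 9); '<<' is shift (level 8)
Higher level binds tighter
'+' has higher precedence than '<<'


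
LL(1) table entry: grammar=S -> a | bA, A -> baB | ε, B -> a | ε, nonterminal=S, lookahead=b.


For [S, b]: 'b' ∈ FIRST(bA)
Entry: S -> bA


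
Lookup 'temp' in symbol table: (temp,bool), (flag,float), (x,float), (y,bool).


Lookup 'temp' → type bool


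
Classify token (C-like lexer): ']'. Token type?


Pattern: delimiter/punctuation
Type: PUNCTUATION


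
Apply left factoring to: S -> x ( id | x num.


Common prefix: 'x'
Factored: S -> x S', S' -> ( id | num


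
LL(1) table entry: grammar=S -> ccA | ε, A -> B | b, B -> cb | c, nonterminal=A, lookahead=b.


For [A, b]: 'b' ∈ FIRST(b)
Entry: A -> b


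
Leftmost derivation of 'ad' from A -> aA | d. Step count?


Derivation: A => aA => ad
Steps: 2


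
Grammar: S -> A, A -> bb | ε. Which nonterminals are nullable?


A nonterminal is nullable iff some alternative derives ε (directly, or every symbol in it is nullable)
Nullable: {A, S}


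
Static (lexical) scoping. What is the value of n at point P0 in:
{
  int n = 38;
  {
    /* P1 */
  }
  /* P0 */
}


n declared in the same block as P0
n = 38


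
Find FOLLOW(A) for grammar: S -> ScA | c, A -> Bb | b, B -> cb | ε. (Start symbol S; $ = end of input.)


$ ∈ FOLLOW(S). For each A -> αBβ: add FIRST(β)\{ε} to FOLLOW(B); if β nullable, add FOLLOW(A).
FOLLOW(A) = {$, c}


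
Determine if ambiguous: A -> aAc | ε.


balanced a^n…c^n: each string has a unique parse
Unambiguous


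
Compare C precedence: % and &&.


'%' is multiplicative (level 10); '&&' is logical AND (level 2)
Higher level binds tighter
'%' has higher precedence than '&&'


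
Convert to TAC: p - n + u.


Break into single-operator statements:
t1 = p - n
t2 = t1 + u


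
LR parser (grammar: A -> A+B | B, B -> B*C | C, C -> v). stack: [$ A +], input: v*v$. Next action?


no handle ('A+' is not any RHS); shift 'v'
Action: shift


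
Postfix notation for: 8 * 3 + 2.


Left to right (same or higher precedence on left)
Postfix: 8 3 * 2 +


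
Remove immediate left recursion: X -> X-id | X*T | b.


Left-recursive alternatives: X-id, X*T; non-recursive: b
Introduce X': X -> bX', X' -> -idX' | *TX' | ε


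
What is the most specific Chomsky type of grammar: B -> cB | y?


Right-linear: every RHS is a terminal or a terminal followed by one nonterminal
Classification: Type 3 (Regular)


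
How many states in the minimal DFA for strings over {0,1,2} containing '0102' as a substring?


KMP-style automaton: 4 progress states + 1 absorbing accept = 5
Minimal DFA: 5 states


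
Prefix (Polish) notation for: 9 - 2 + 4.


left-to-right (same/higher precedence on left): tree is (+ (- 9 2) 4)
Prefix: + - 9 2 4


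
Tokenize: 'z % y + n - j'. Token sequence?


Scan left to right, longest-match per lexeme
Tokens: ID(z), OP(%), ID(y), OP(+), ID(n), OP(-), ID(j)


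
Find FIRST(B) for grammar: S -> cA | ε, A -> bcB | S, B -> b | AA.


Per alternative of B: FIRST(b) = {b}; FIRST(AA) = {b, c, ε}
FIRST(B) = {b, c, ε}


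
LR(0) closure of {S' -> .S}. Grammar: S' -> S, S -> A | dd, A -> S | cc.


Start: S' -> .S
For each item with dot before a nonterminal B, add B -> .γ for every B-production
Closure: [S' -> .S, S -> .A, S -> .dd, A -> .S, A -> .cc]


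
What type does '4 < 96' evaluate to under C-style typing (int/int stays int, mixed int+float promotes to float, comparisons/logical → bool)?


Operand types: int < int
Rule: comparison yields bool
Result type: bool


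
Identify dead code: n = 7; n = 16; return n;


first assignment to n is overwritten before any read
Dead: 'n = 7'


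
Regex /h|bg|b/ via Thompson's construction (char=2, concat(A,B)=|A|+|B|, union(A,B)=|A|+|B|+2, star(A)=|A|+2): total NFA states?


Syntax tree has 4 char leaf(s), 2 union(s), 0 star(s)
chars contribute 4×2 = 8; each union adds +2; each star adds +2
Total: 8 + 4 + 0 = 12 states


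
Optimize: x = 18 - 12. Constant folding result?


18 - 12 = 6 at compile time
Optimized: x = 6


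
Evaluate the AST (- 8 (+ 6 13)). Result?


Evaluate inner: (+ 6 13) = 19
Evaluate root: (- 8 19) = -11
Result: -11


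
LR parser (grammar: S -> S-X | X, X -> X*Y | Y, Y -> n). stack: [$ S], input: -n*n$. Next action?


shift '-' to continue S -> S-X
Action: shift


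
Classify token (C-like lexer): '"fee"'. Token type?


Pattern: double-quoted sequence
Type: STRING_LITERAL


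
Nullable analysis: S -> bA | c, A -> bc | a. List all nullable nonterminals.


A nonterminal is nullable iff some alternative derives ε (directly, or every symbol in it is nullable)
Nullable: {}


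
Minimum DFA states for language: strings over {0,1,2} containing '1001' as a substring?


KMP-style automaton: 4 progress states + 1 absorbing accept = 5
Minimal DFA: 5 states


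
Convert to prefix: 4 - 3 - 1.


left-to-right (same/higher precedence on left): tree is (- (- 4 3) 1)
Prefix: - - 4 3 1


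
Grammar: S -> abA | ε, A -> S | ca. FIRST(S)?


Per alternative of S: FIRST(abA) = {a}; FIRST(ε) = {ε}
FIRST(S) = {a, ε}


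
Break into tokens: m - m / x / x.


Scan left to right, longest-match per lexeme
Tokens: ID(m), OP(-), ID(m), OP(/), ID(x), OP(/), ID(x)
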